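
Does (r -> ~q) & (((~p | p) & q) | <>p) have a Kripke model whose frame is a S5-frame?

1. (r -> ~q) & (((~p | p) & q) | <>p), w0
2. r -> ~q, w0
3. ((~p | p) & q) | <>p, w0
4. ~q, w0
5. <>p, w0
6. p, w1
Accessibility: w0Rw0, w0Rw1, w1Rw0, w1Rw1

Yes, satisfiable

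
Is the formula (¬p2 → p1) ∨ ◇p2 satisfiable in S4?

Satisfiable (open branch found)

1. (¬p2 → p1) ∨ ◇p2, w0
2. ◇p2, w0
3. p2, w1
Accessibility: w0Rw0, w0Rw1, w1Rw1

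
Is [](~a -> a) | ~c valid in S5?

Tableau for the negation ~([](~a -> a) | ~c):
1. ~([](~a -> a) | ~c), w0
2. ~[](~a -> a), w0   [~|-rule on 1]
3. c, w0   [~|-rule on 1]
4. ~(~a -> a), w1   [~[]-rule on 2: fresh world w1, w0Rw1]
5. ~a, w1   [~->-rule on 4]
Accessibility: w0Rw0, w0Rw1, w1Rw0, w1Rw1
The negation has an open branch (countermodel exists).

Not valid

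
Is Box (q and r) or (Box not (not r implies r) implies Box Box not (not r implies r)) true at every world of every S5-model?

Valid in S5

Tableau for the negation not (Box (q and r) or (Box not (not r implies r) implies Box Box not (not r implies r))):
1. not (Box (q and r) or (Box not (not r implies r) implies Box Box not (not r implies r))), u
2. not Box (q and r), u   [neg-or-rule on 1]
3. not (Box not (not r implies r) implies Box Box not (not r implies r)), u   [neg-or-rule on 1]
4. Box not (not r implies r), u   [neg-implies-rule on 3]
5. not Box Box not (not r implies r), u   [neg-implies-rule on 3]
6. not (not r implies r), u   [Box-rule on 4 via uRu]
7. not r, u   [neg-implies-rule on 6]
8. not (q and r), v   [neg-Box-rule on 2: fresh world v, uRv]
9. not (not r implies r), v   [Box-rule on 4 via uRv]
10. not r, v   [neg-implies-rule on 9]
11. not Box not (not r implies r), w   [neg-Box-rule on 5: fresh world w, uRw]
12. not (not r implies r), w   [Box-rule on 4 via uRw]
13. not r, w   [neg-implies-rule on 12]
14. not r implies r, x   [neg-Box-rule on 11: fresh world x, wRx]
15. not (not r implies r), x   [Box-rule on 4 via uRx]
16. not r, x   [neg-implies-rule on 15]
17. r, x   [implies-rule on 14 (branches; this branch)]
Accessibility: uRu, uRv, uRw, uRx, vRu, vRv, vRw, vRx, wRu, wRv, wRw, wRx, xRu, xRv, xRw, xRx
Branch closes: r and not r both at x.
Every branch of the negation's tableau closes; the branch above is one of them.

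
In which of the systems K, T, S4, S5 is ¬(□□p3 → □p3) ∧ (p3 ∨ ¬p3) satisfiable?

K-tableau for the formula:
1. ¬(□□p3 → □p3) ∧ (p3 ∨ ¬p3), u
2. ¬(□□p3 → □p3), u
3. p3 ∨ ¬p3, u
4. □□p3, u
5. ¬□p3, u
6. ¬p3, u
7. ¬p3, v
8. □p3, v
Accessibility: uRv
Complete open branch: satisfiable in K.
T-tableau for the formula:
1. ¬(□□p3 → □p3) ∧ (p3 ∨ ¬p3), u
2. ¬(□□p3 → □p3), u
3. p3 ∨ ¬p3, u
4. □□p3, u
5. ¬□p3, u
6. □p3, u
7. p3, u
8. ¬p3, v
9. □p3, v
10. p3, v
Accessibility: uRu, uRv, vRv
Branch closes: p3 and ¬p3 both at v.
Every branch closes (one shown): unsatisfiable in T, hence also in S4, S5 (every S4/S5-frame is a T-frame).

K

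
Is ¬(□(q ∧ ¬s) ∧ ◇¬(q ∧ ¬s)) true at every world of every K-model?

Tableau for the negation □(q ∧ ¬s) ∧ ◇¬(q ∧ ¬s):
1. □(q ∧ ¬s) ∧ ◇¬(q ∧ ¬s), 0
2. □(q ∧ ¬s), 0
3. ◇¬(q ∧ ¬s), 0
4. ¬(q ∧ ¬s), 1
5. q ∧ ¬s, 1
6. q, 1
7. ¬s, 1
8. s, 1
Accessibility: 0R1
Branch closes: s and ¬s both at 1.
Every branch of the negation's tableau closes; the branch above is one of them.

Yes, valid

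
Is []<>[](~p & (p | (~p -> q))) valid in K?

No, not valid

Tableau for the negation ~[]<>[](~p & (p | (~p -> q))):
1. ~[]<>[](~p & (p | (~p -> q))), 0
2. ~<>[](~p & (p | (~p -> q))), 1   [~[]-rule on 1: fresh world 1, 0R1]
Accessibility: 0R1
The negation has an open branch (countermodel exists).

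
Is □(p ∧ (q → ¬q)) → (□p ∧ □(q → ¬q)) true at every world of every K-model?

Valid

Tableau for the negation ¬(□(p ∧ (q → ¬q)) → (□p ∧ □(q → ¬q))):
1. ¬(□(p ∧ (q → ¬q)) → (□p ∧ □(q → ¬q))), u
2. □(p ∧ (q → ¬q)), u
3. ¬(□p ∧ □(q → ¬q)), u
4. ¬□(q → ¬q), u
5. ¬(q → ¬q), v
6. q, v
7. p ∧ (q → ¬q), v
8. p, v
9. q → ¬q, v
10. ¬q, v
Accessibility: uRv
Branch closes: q and ¬q both at v.
All branches of the negation close; one closing branch shown above.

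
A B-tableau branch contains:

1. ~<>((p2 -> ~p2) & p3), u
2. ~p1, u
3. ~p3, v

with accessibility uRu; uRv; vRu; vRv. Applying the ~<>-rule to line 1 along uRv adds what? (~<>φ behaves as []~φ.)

~((p2 -> ~p2) & p3), v

~<>φ behaves as []~φ: propagate the negated body to each accessible world.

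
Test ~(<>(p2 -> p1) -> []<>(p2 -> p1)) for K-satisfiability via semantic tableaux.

Yes, satisfiable

1. ~(<>(p2 -> p1) -> []<>(p2 -> p1)), w0
2. <>(p2 -> p1), w0
3. ~[]<>(p2 -> p1), w0
4. p2 -> p1, w1
5. p1, w1
6. ~<>(p2 -> p1), w2
Accessibility: w0Rw1, w0Rw2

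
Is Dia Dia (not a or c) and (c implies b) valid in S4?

Not valid

Tableau for the negation not (Dia Dia (not a or c) and (c implies b)):
1. not (Dia Dia (not a or c) and (c implies b)), u
2. not (c implies b), u   [neg-and-rule on 1 (branches; this branch)]
3. c, u   [neg-implies-rule on 2]
4. not b, u   [neg-implies-rule on 2]
Accessibility: uRu
The negation has an open branch (countermodel exists).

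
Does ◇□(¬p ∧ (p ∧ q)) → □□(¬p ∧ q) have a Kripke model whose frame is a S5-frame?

Satisfiable (open branch found)

1. ◇□(¬p ∧ (p ∧ q)) → □□(¬p ∧ q), u
2. □□(¬p ∧ q), u   [→-rule on 1 (branches; this branch)]
3. □(¬p ∧ q), u   [□-rule on 2 via uRu]
4. ¬p ∧ q, u   [□-rule on 3 via uRu]
5. ¬p, u   [∧-rule on 4]
6. q, u   [∧-rule on 4]
Accessibility: uRu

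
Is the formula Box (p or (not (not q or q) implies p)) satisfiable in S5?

Yes, satisfiable

1. Box (p or (not (not q or q) implies p)), w0
2. p or (not (not q or q) implies p), w0
3. not (not q or q) implies p, w0
4. p, w0
Accessibility: w0Rw0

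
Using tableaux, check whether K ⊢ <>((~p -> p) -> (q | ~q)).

Tableau for the negation ~<>((~p -> p) -> (q | ~q)):
1. ~<>((~p -> p) -> (q | ~q)), w0
The negation has an open branch (countermodel exists).

No, not valid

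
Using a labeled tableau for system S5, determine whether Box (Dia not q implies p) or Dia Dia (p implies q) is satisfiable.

Satisfiable

1. Box (Dia not q implies p) or Dia Dia (p implies q), u
2. Dia Dia (p implies q), u
3. Dia (p implies q), v
4. p implies q, w
5. q, w
Accessibility: uRu, uRv, uRw, vRu, vRv, vRw, wRu, wRv, wRw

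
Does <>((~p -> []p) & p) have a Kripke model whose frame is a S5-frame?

Yes, satisfiable

1. <>((~p -> []p) & p), u
2. (~p -> []p) & p, v   [<>-rule on 1: fresh world v, uRv]
3. ~p -> []p, v   [&-rule on 2]
4. p, v   [&-rule on 2]
5. []p, v   [->-rule on 3 (branches; this branch)]
6. p, u   [[]-rule on 5 via vRu]
Accessibility: uRu, uRv, vRu, vRv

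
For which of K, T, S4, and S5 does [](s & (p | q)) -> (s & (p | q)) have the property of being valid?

T, S4, S5

T-tableau for the negation ~([](s & (p | q)) -> (s & (p | q))):
1. ~([](s & (p | q)) -> (s & (p | q))), w0
2. [](s & (p | q)), w0   [~->-rule on 1]
3. ~(s & (p | q)), w0   [~->-rule on 1]
4. s & (p | q), w0   [[]-rule on 2 via w0Rw0]
5. s, w0   [&-rule on 4]
6. p | q, w0   [&-rule on 4]
7. ~(p | q), w0   [~&-rule on 3 (branches; this branch)]
8. ~p, w0   [~|-rule on 7]
9. ~q, w0   [~|-rule on 7]
10. q, w0   [|-rule on 6 (branches; this branch)]
Accessibility: w0Rw0
Branch closes: q and ~q both at w0.
Every branch closes (one shown): valid in T, hence also in S4, S5 (every theorem of T is a theorem of S4 and S5).
K-tableau for the negation ~([](s & (p | q)) -> (s & (p | q))):
1. ~([](s & (p | q)) -> (s & (p | q))), w0
2. [](s & (p | q)), w0   [~->-rule on 1]
3. ~(s & (p | q)), w0   [~->-rule on 1]
4. ~(p | q), w0   [~&-rule on 3 (branches; this branch)]
5. ~p, w0   [~|-rule on 4]
6. ~q, w0   [~|-rule on 4]
Complete open branch: countermodel on a K-frame, so not valid in K.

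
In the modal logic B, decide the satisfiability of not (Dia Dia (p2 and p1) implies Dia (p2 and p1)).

Satisfiable (open branch found)

1. not (Dia Dia (p2 and p1) implies Dia (p2 and p1)), w0
2. Dia Dia (p2 and p1), w0
3. not Dia (p2 and p1), w0
4. not (p2 and p1), w0
5. not p1, w0
6. Dia (p2 and p1), w1
7. not (p2 and p1), w1
8. not p1, w1
9. p2 and p1, w2
10. p2, w2
11. p1, w2
Accessibility: w0Rw0, w0Rw1, w1Rw0, w1Rw1, w1Rw2, w2Rw1, w2Rw2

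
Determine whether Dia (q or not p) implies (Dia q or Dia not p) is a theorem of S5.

Yes, valid

Tableau for the negation not (Dia (q or not p) implies (Dia q or Dia not p)):
1. not (Dia (q or not p) implies (Dia q or Dia not p)), u
2. Dia (q or not p), u
3. not (Dia q or Dia not p), u
4. not Dia q, u
5. not Dia not p, u
6. not q, u
7. p, u
8. q or not p, v
9. not q, v
10. p, v
11. not p, v
Accessibility: uRu, uRv, vRu, vRv
Branch closes: p and not p both at v.
All branches of the negation close; one closing branch shown above.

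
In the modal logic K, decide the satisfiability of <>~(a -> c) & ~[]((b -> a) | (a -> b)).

Unsatisfiable (every branch closes)

1. <>~(a -> c) & ~[]((b -> a) | (a -> b)), 0
2. <>~(a -> c), 0   [&-rule on 1]
3. ~[]((b -> a) | (a -> b)), 0   [&-rule on 1]
4. ~(a -> c), 1   [<>-rule on 2: fresh world 1, 0R1]
5. a, 1   [~->-rule on 4]
6. ~c, 1   [~->-rule on 4]
7. ~((b -> a) | (a -> b)), 2   [~[]-rule on 3: fresh world 2, 0R2]
8. ~(b -> a), 2   [~|-rule on 7]
9. ~(a -> b), 2   [~|-rule on 7]
10. b, 2   [~->-rule on 8]
11. ~a, 2   [~->-rule on 8]
12. a, 2   [~->-rule on 9]
13. ~b, 2   [~->-rule on 9]
Accessibility: 0R1, 0R2
Branch closes: a and ~a both at 2.
(One branch shown.) All branches close.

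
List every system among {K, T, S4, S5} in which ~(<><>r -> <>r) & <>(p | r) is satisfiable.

K, T

T-tableau for the formula:
1. ~(<><>r -> <>r) & <>(p | r), 0
2. ~(<><>r -> <>r), 0   [&-rule on 1]
3. <>(p | r), 0   [&-rule on 1]
4. <><>r, 0   [~->-rule on 2]
5. ~<>r, 0   [~->-rule on 2]
6. ~r, 0   [~<>-rule on 5 via 0R0]
7. p | r, 1   [<>-rule on 3: fresh world 1, 0R1]
8. ~r, 1   [~<>-rule on 5 via 0R1]
9. p, 1   [|-rule on 7 (branches; this branch)]
10. <>r, 2   [<>-rule on 4: fresh world 2, 0R2]
11. ~r, 2   [~<>-rule on 5 via 0R2]
12. r, 3   [<>-rule on 10: fresh world 3, 2R3]
Accessibility: 0R0, 0R1, 0R2, 1R1, 2R2, 2R3, 3R3
Complete open branch: satisfiable in T, hence also in K (this T-model is also a K-model).
S4-tableau for the formula:
1. ~(<><>r -> <>r) & <>(p | r), 0
2. ~(<><>r -> <>r), 0   [&-rule on 1]
3. <>(p | r), 0   [&-rule on 1]
4. <><>r, 0   [~->-rule on 2]
5. ~<>r, 0   [~->-rule on 2]
6. ~r, 0   [~<>-rule on 5 via 0R0]
7. p | r, 1   [<>-rule on 3: fresh world 1, 0R1]
8. ~r, 1   [~<>-rule on 5 via 0R1]
9. p, 1   [|-rule on 7 (branches; this branch)]
10. <>r, 2   [<>-rule on 4: fresh world 2, 0R2]
11. ~r, 2   [~<>-rule on 5 via 0R2]
12. r, 3   [<>-rule on 10: fresh world 3, 2R3]
13. ~r, 3   [~<>-rule on 5 via 0R3]
Accessibility: 0R0, 0R1, 0R2, 0R3, 1R1, 2R2, 2R3, 3R3
Branch closes: r and ~r both at 3.
Every branch closes (one shown): unsatisfiable in S4, hence also in S5 (every S5-frame is an S4-frame).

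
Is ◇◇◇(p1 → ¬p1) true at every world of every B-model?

Tableau for the negation ¬◇◇◇(p1 → ¬p1):
1. ¬◇◇◇(p1 → ¬p1), w0
2. ¬◇◇(p1 → ¬p1), w0
3. ¬◇(p1 → ¬p1), w0
4. ¬(p1 → ¬p1), w0
5. p1, w0
Accessibility: w0Rw0
The negation has an open branch (countermodel exists).

No, not valid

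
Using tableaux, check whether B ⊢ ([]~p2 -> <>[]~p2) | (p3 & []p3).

Tableau for the negation ~(([]~p2 -> <>[]~p2) | (p3 & []p3)):
1. ~(([]~p2 -> <>[]~p2) | (p3 & []p3)), w0
2. ~([]~p2 -> <>[]~p2), w0
3. ~(p3 & []p3), w0
4. []~p2, w0
5. ~<>[]~p2, w0
6. ~p2, w0
7. ~[]~p2, w0
8. ~[]p3, w0
9. p2, w1
10. ~p2, w1
Accessibility: w0Rw0, w0Rw1, w1Rw0, w1Rw1
Branch closes: p2 and ~p2 both at w1.
All branches of the negation close; one closing branch shown above.

Yes, valid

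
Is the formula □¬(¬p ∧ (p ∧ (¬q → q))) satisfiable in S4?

Yes, satisfiable

1. □¬(¬p ∧ (p ∧ (¬q → q))), u
2. ¬(¬p ∧ (p ∧ (¬q → q))), u
3. ¬(p ∧ (¬q → q)), u
4. ¬(¬q → q), u
5. ¬q, u
Accessibility: uRu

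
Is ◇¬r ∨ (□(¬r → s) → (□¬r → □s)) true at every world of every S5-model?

Tableau for the negation ¬(◇¬r ∨ (□(¬r → s) → (□¬r → □s))):
1. ¬(◇¬r ∨ (□(¬r → s) → (□¬r → □s))), 0
2. ¬◇¬r, 0
3. ¬(□(¬r → s) → (□¬r → □s)), 0
4. □(¬r → s), 0
5. ¬(□¬r → □s), 0
6. □¬r, 0
7. ¬□s, 0
8. r, 0
9. ¬r → s, 0
10. ¬r, 0
Accessibility: 0R0
Branch closes: r and ¬r both at 0.
Every branch of the negation's tableau closes; the branch above is one of them.

Valid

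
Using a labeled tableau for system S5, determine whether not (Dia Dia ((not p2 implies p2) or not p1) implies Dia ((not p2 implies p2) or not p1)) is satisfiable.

Unsatisfiable (every branch closes)

1. not (Dia Dia ((not p2 implies p2) or not p1) implies Dia ((not p2 implies p2) or not p1)), 0
2. Dia Dia ((not p2 implies p2) or not p1), 0
3. not Dia ((not p2 implies p2) or not p1), 0
4. not ((not p2 implies p2) or not p1), 0
5. not (not p2 implies p2), 0
6. p1, 0
7. not p2, 0
8. Dia ((not p2 implies p2) or not p1), 1
9. not ((not p2 implies p2) or not p1), 1
10. not (not p2 implies p2), 1
11. p1, 1
12. not p2, 1
13. (not p2 implies p2) or not p1, 2
14. not ((not p2 implies p2) or not p1), 2
15. not (not p2 implies p2), 2
16. p1, 2
17. not p2, 2
18. not p2 implies p2, 2
19. p2, 2
Accessibility: 0R0, 0R1, 0R2, 1R0, 1R1, 1R2, 2R0, 2R1, 2R2
Branch closes: p2 and not p2 both at 2.
All branches of the tableau close; one closing branch shown above.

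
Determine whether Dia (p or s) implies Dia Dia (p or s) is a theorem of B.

Tableau for the negation not (Dia (p or s) implies Dia Dia (p or s)):
1. not (Dia (p or s) implies Dia Dia (p or s)), 0
2. Dia (p or s), 0
3. not Dia Dia (p or s), 0
4. not Dia (p or s), 0
5. not (p or s), 0
6. not p, 0
7. not s, 0
8. p or s, 1
9. not Dia (p or s), 1
10. not (p or s), 1
11. not p, 1
12. not s, 1
13. s, 1
Accessibility: 0R0, 0R1, 1R0, 1R1
Branch closes: s and not s both at 1.
All branches of the negation close; one closing branch shown above.

Valid in B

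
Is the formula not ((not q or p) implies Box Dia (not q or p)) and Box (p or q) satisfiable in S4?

Satisfiable (open branch found)

1. not ((not q or p) implies Box Dia (not q or p)) and Box (p or q), 0
2. not ((not q or p) implies Box Dia (not q or p)), 0   [and-rule on 1]
3. Box (p or q), 0   [and-rule on 1]
4. not q or p, 0   [neg-implies-rule on 2]
5. not Box Dia (not q or p), 0   [neg-implies-rule on 2]
6. p or q, 0   [Box-rule on 3 via 0R0]
7. p, 0   [or-rule on 4 (branches; this branch)]
8. q, 0   [or-rule on 6 (branches; this branch)]
9. not Dia (not q or p), 1   [neg-Box-rule on 5: fresh world 1, 0R1]
10. p or q, 1   [Box-rule on 3 via 0R1]
11. not (not q or p), 1   [neg-Dia-rule on 9 via 1R1]
12. q, 1   [neg-or-rule on 11]
13. not p, 1   [neg-or-rule on 11]
Accessibility: 0R0, 0R1, 1R1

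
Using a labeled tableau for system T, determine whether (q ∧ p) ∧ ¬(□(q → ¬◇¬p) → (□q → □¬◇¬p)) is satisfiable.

No, unsatisfiable

1. (q ∧ p) ∧ ¬(□(q → ¬◇¬p) → (□q → □¬◇¬p)), 0
2. q ∧ p, 0
3. ¬(□(q → ¬◇¬p) → (□q → □¬◇¬p)), 0
4. q, 0
5. p, 0
6. □(q → ¬◇¬p), 0
7. ¬(□q → □¬◇¬p), 0
8. □q, 0
9. ¬□¬◇¬p, 0
10. q → ¬◇¬p, 0
11. ¬◇¬p, 0
12. ◇¬p, 1
13. q → ¬◇¬p, 1
14. q, 1
15. p, 1
16. ¬◇¬p, 1
17. ¬p, 2
18. p, 2
Accessibility: 0R0, 0R1, 1R1, 1R2, 2R2
Branch closes: p and ¬p both at 2.
All branches of the tableau close; one closing branch shown above.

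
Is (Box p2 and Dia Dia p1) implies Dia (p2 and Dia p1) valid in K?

Tableau for the negation not ((Box p2 and Dia Dia p1) implies Dia (p2 and Dia p1)):
1. not ((Box p2 and Dia Dia p1) implies Dia (p2 and Dia p1)), w0
2. Box p2 and Dia Dia p1, w0   [neg-implies-rule on 1]
3. not Dia (p2 and Dia p1), w0   [neg-implies-rule on 1]
4. Box p2, w0   [and-rule on 2]
5. Dia Dia p1, w0   [and-rule on 2]
6. Dia p1, w1   [Dia-rule on 5: fresh world w1, w0Rw1]
7. not (p2 and Dia p1), w1   [neg-Dia-rule on 3 via w0Rw1]
8. p2, w1   [Box-rule on 4 via w0Rw1]
9. not Dia p1, w1   [neg-and-rule on 7 (branches; this branch)]
10. p1, w2   [Dia-rule on 6: fresh world w2, w1Rw2]
11. not p1, w2   [neg-Dia-rule on 9 via w1Rw2]
Accessibility: w0Rw1, w1Rw2
Branch closes: p1 and not p1 both at w2.
All branches of the negation close; one closing branch shown above.

Valid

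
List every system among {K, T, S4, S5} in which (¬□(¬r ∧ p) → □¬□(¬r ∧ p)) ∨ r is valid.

S5

S4-tableau for the negation ¬((¬□(¬r ∧ p) → □¬□(¬r ∧ p)) ∨ r):
1. ¬((¬□(¬r ∧ p) → □¬□(¬r ∧ p)) ∨ r), w0
2. ¬(¬□(¬r ∧ p) → □¬□(¬r ∧ p)), w0
3. ¬r, w0
4. ¬□(¬r ∧ p), w0
5. ¬□¬□(¬r ∧ p), w0
6. ¬(¬r ∧ p), w1
7. ¬p, w1
8. □(¬r ∧ p), w2
9. ¬r ∧ p, w2
10. ¬r, w2
11. p, w2
Accessibility: w0Rw0, w0Rw1, w0Rw2, w1Rw1, w2Rw2
Complete open branch: countermodel on an S4-frame, so not valid in S4, nor in K, T (the same frame is also a K-frame and a T-frame).
S5-tableau for the negation ¬((¬□(¬r ∧ p) → □¬□(¬r ∧ p)) ∨ r):
1. ¬((¬□(¬r ∧ p) → □¬□(¬r ∧ p)) ∨ r), w0
2. ¬(¬□(¬r ∧ p) → □¬□(¬r ∧ p)), w0
3. ¬r, w0
4. ¬□(¬r ∧ p), w0
5. ¬□¬□(¬r ∧ p), w0
6. ¬(¬r ∧ p), w1
7. ¬p, w1
8. □(¬r ∧ p), w2
9. ¬r ∧ p, w0
10. p, w0
11. ¬r ∧ p, w1
12. ¬r, w1
13. p, w1
Accessibility: w0Rw0, w0Rw1, w0Rw2, w1Rw0, w1Rw1, w1Rw2, w2Rw0, w2Rw1, w2Rw2
Branch closes: p and ¬p both at w1.
Every branch closes (one shown): valid in S5.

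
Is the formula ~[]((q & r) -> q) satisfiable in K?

1. ~[]((q & r) -> q), u
2. ~((q & r) -> q), v   [~[]-rule on 1: fresh world v, uRv]
3. q & r, v   [~->-rule on 2]
4. ~q, v   [~->-rule on 2]
5. q, v   [&-rule on 3]
6. r, v   [&-rule on 3]
Accessibility: uRv
Branch closes: q and ~q both at v.
Every branch closes; the branch above is one of them.

Unsatisfiable (every branch closes)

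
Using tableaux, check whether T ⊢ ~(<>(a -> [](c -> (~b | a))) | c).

Not valid

Tableau for the negation <>(a -> [](c -> (~b | a))) | c:
1. <>(a -> [](c -> (~b | a))) | c, u
2. c, u   [|-rule on 1 (branches; this branch)]
Accessibility: uRu
The negation has an open branch (countermodel exists).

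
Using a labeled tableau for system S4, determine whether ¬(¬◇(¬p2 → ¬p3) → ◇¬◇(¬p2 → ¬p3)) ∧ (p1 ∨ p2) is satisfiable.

1. ¬(¬◇(¬p2 → ¬p3) → ◇¬◇(¬p2 → ¬p3)) ∧ (p1 ∨ p2), 0
2. ¬(¬◇(¬p2 → ¬p3) → ◇¬◇(¬p2 → ¬p3)), 0
3. p1 ∨ p2, 0
4. ¬◇(¬p2 → ¬p3), 0
5. ¬◇¬◇(¬p2 → ¬p3), 0
6. ¬(¬p2 → ¬p3), 0
7. ¬p2, 0
8. p3, 0
9. ◇(¬p2 → ¬p3), 0
10. p1, 0
11. ¬p2 → ¬p3, 1
12. ¬(¬p2 → ¬p3), 1
13. ¬p2, 1
14. p3, 1
15. ◇(¬p2 → ¬p3), 1
16. ¬p3, 1
Accessibility: 0R0, 0R1, 1R1
Branch closes: p3 and ¬p3 both at 1.
All branches of the tableau close; one closing branch shown above.

Unsatisfiable (every branch closes)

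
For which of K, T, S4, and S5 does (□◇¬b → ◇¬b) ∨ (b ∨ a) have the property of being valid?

T, S4, S5

K-tableau for the negation ¬((□◇¬b → ◇¬b) ∨ (b ∨ a)):
1. ¬((□◇¬b → ◇¬b) ∨ (b ∨ a)), w0
2. ¬(□◇¬b → ◇¬b), w0
3. ¬(b ∨ a), w0
4. □◇¬b, w0
5. ¬◇¬b, w0
6. ¬b, w0
7. ¬a, w0
Complete open branch: countermodel on a K-frame, so not valid in K.
T-tableau for the negation ¬((□◇¬b → ◇¬b) ∨ (b ∨ a)):
1. ¬((□◇¬b → ◇¬b) ∨ (b ∨ a)), w0
2. ¬(□◇¬b → ◇¬b), w0
3. ¬(b ∨ a), w0
4. □◇¬b, w0
5. ¬◇¬b, w0
6. ¬b, w0
7. ¬a, w0
8. ◇¬b, w0
9. b, w0
Accessibility: w0Rw0
Branch closes: b and ¬b both at w0.
Every branch closes (one shown): valid in T, hence also in S4, S5 (every theorem of T is a theorem of S4 and S5).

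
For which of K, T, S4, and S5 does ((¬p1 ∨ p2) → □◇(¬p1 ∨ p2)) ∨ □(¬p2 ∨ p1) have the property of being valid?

S5

S5-tableau for the negation ¬(((¬p1 ∨ p2) → □◇(¬p1 ∨ p2)) ∨ □(¬p2 ∨ p1)):
1. ¬(((¬p1 ∨ p2) → □◇(¬p1 ∨ p2)) ∨ □(¬p2 ∨ p1)), 0
2. ¬((¬p1 ∨ p2) → □◇(¬p1 ∨ p2)), 0
3. ¬□(¬p2 ∨ p1), 0
4. ¬p1 ∨ p2, 0
5. ¬□◇(¬p1 ∨ p2), 0
6. p2, 0
7. ¬(¬p2 ∨ p1), 1
8. p2, 1
9. ¬p1, 1
10. ¬◇(¬p1 ∨ p2), 2
11. ¬(¬p1 ∨ p2), 0
12. p1, 0
13. ¬p2, 0
Accessibility: 0R0, 0R1, 0R2, 1R0, 1R1, 1R2, 2R0, 2R1, 2R2
Branch closes: p2 and ¬p2 both at 0.
Every branch closes (one shown): valid in S5.
S4-tableau for the negation ¬(((¬p1 ∨ p2) → □◇(¬p1 ∨ p2)) ∨ □(¬p2 ∨ p1)):
1. ¬(((¬p1 ∨ p2) → □◇(¬p1 ∨ p2)) ∨ □(¬p2 ∨ p1)), 0
2. ¬((¬p1 ∨ p2) → □◇(¬p1 ∨ p2)), 0
3. ¬□(¬p2 ∨ p1), 0
4. ¬p1 ∨ p2, 0
5. ¬□◇(¬p1 ∨ p2), 0
6. p2, 0
7. ¬(¬p2 ∨ p1), 1
8. p2, 1
9. ¬p1, 1
10. ¬◇(¬p1 ∨ p2), 2
11. ¬(¬p1 ∨ p2), 2
12. p1, 2
13. ¬p2, 2
Accessibility: 0R0, 0R1, 0R2, 1R1, 2R2
Complete open branch: countermodel on an S4-frame, so not valid in S4, nor in K, T (the same frame is also a K-frame and a T-frame).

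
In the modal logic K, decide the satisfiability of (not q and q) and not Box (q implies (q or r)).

Unsatisfiable

1. (not q and q) and not Box (q implies (q or r)), 0
2. not q and q, 0   [and-rule on 1]
3. not Box (q implies (q or r)), 0   [and-rule on 1]
4. not q, 0   [and-rule on 2]
5. q, 0   [and-rule on 2]
Branch closes: q and not q both at 0.
(One branch shown.) All branches close.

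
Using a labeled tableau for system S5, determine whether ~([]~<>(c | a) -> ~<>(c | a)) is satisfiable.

No, unsatisfiable

1. ~([]~<>(c | a) -> ~<>(c | a)), 0
2. []~<>(c | a), 0
3. <>(c | a), 0
4. ~<>(c | a), 0
5. ~(c | a), 0
6. ~c, 0
7. ~a, 0
8. c | a, 1
9. ~<>(c | a), 1
10. ~(c | a), 1
11. ~c, 1
12. ~a, 1
13. a, 1
Accessibility: 0R0, 0R1, 1R0, 1R1
Branch closes: a and ~a both at 1.
(One branch shown.) All branches close.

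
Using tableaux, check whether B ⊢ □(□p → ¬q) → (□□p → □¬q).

Valid

Tableau for the negation ¬(□(□p → ¬q) → (□□p → □¬q)):
1. ¬(□(□p → ¬q) → (□□p → □¬q)), u
2. □(□p → ¬q), u
3. ¬(□□p → □¬q), u
4. □□p, u
5. ¬□¬q, u
6. □p → ¬q, u
7. □p, u
8. p, u
9. ¬□p, u
10. q, v
11. □p → ¬q, v
12. □p, v
13. p, v
14. ¬□p, v
15. ¬p, w
16. □p → ¬q, w
17. □p, w
18. p, w
Accessibility: uRu, uRv, uRw, vRu, vRv, wRu, wRw
Branch closes: p and ¬p both at w.
Every branch of the negation's tableau closes; the branch above is one of them.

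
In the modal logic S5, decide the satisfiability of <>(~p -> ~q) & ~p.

1. <>(~p -> ~q) & ~p, u
2. <>(~p -> ~q), u
3. ~p, u
4. ~p -> ~q, v
5. ~q, v
Accessibility: uRu, uRv, vRu, vRv

Satisfiable (open branch found)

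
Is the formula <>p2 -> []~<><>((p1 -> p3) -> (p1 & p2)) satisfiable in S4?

1. <>p2 -> []~<><>((p1 -> p3) -> (p1 & p2)), 0
2. []~<><>((p1 -> p3) -> (p1 & p2)), 0
3. ~<><>((p1 -> p3) -> (p1 & p2)), 0
4. ~<>((p1 -> p3) -> (p1 & p2)), 0
5. ~((p1 -> p3) -> (p1 & p2)), 0
6. p1 -> p3, 0
7. ~(p1 & p2), 0
8. p3, 0
9. ~p2, 0
Accessibility: 0R0

Satisfiable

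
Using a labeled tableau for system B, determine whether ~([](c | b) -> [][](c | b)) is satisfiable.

1. ~([](c | b) -> [][](c | b)), 0
2. [](c | b), 0   [~->-rule on 1]
3. ~[][](c | b), 0   [~->-rule on 1]
4. c | b, 0   [[]-rule on 2 via 0R0]
5. b, 0   [|-rule on 4 (branches; this branch)]
6. ~[](c | b), 1   [~[]-rule on 3: fresh world 1, 0R1]
7. c | b, 1   [[]-rule on 2 via 0R1]
8. b, 1   [|-rule on 7 (branches; this branch)]
9. ~(c | b), 2   [~[]-rule on 6: fresh world 2, 1R2]
10. ~c, 2   [~|-rule on 9]
11. ~b, 2   [~|-rule on 9]
Accessibility: 0R0, 0R1, 1R0, 1R1, 1R2, 2R1, 2R2

Satisfiable (open branch found)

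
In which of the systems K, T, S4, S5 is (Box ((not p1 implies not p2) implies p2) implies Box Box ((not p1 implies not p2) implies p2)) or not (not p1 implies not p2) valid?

S4-tableau for the negation not ((Box ((not p1 implies not p2) implies p2) implies Box Box ((not p1 implies not p2) implies p2)) or not (not p1 implies not p2)):
1. not ((Box ((not p1 implies not p2) implies p2) implies Box Box ((not p1 implies not p2) implies p2)) or not (not p1 implies not p2)), w0
2. not (Box ((not p1 implies not p2) implies p2) implies Box Box ((not p1 implies not p2) implies p2)), w0
3. not p1 implies not p2, w0
4. Box ((not p1 implies not p2) implies p2), w0
5. not Box Box ((not p1 implies not p2) implies p2), w0
6. (not p1 implies not p2) implies p2, w0
7. p1, w0
8. p2, w0
9. not Box ((not p1 implies not p2) implies p2), w1
10. (not p1 implies not p2) implies p2, w1
11. not (not p1 implies not p2), w1
12. not p1, w1
13. p2, w1
14. not ((not p1 implies not p2) implies p2), w2
15. not p1 implies not p2, w2
16. not p2, w2
17. (not p1 implies not p2) implies p2, w2
18. not (not p1 implies not p2), w2
19. not p1, w2
20. p2, w2
Accessibility: w0Rw0, w0Rw1, w0Rw2, w1Rw1, w1Rw2, w2Rw2
Branch closes: p2 and not p2 both at w2.
Every branch closes (one shown): valid in S4, hence also in S5 (every theorem of S4 is a theorem of S5).
T-tableau for the negation not ((Box ((not p1 implies not p2) implies p2) implies Box Box ((not p1 implies not p2) implies p2)) or not (not p1 implies not p2)):
1. not ((Box ((not p1 implies not p2) implies p2) implies Box Box ((not p1 implies not p2) implies p2)) or not (not p1 implies not p2)), w0
2. not (Box ((not p1 implies not p2) implies p2) implies Box Box ((not p1 implies not p2) implies p2)), w0
3. not p1 implies not p2, w0
4. Box ((not p1 implies not p2) implies p2), w0
5. not Box Box ((not p1 implies not p2) implies p2), w0
6. (not p1 implies not p2) implies p2, w0
7. p1, w0
8. p2, w0
9. not Box ((not p1 implies not p2) implies p2), w1
10. (not p1 implies not p2) implies p2, w1
11. p2, w1
12. not ((not p1 implies not p2) implies p2), w2
13. not p1 implies not p2, w2
14. not p2, w2
Accessibility: w0Rw0, w0Rw1, w1Rw1, w1Rw2, w2Rw2
Complete open branch: countermodel on a T-frame, so not valid in T, nor in K (the same frame is also a K-frame).

S4, S5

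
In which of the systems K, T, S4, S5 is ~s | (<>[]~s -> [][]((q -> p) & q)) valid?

S5-tableau for the negation ~(~s | (<>[]~s -> [][]((q -> p) & q))):
1. ~(~s | (<>[]~s -> [][]((q -> p) & q))), w0
2. s, w0
3. ~(<>[]~s -> [][]((q -> p) & q)), w0
4. <>[]~s, w0
5. ~[][]((q -> p) & q), w0
6. []~s, w1
7. ~s, w0
Accessibility: w0Rw0, w0Rw1, w1Rw0, w1Rw1
Branch closes: s and ~s both at w0.
Every branch closes (one shown): valid in S5.
S4-tableau for the negation ~(~s | (<>[]~s -> [][]((q -> p) & q))):
1. ~(~s | (<>[]~s -> [][]((q -> p) & q))), w0
2. s, w0
3. ~(<>[]~s -> [][]((q -> p) & q)), w0
4. <>[]~s, w0
5. ~[][]((q -> p) & q), w0
6. []~s, w1
7. ~s, w1
8. ~[]((q -> p) & q), w2
9. ~((q -> p) & q), w3
10. ~q, w3
Accessibility: w0Rw0, w0Rw1, w0Rw2, w0Rw3, w1Rw1, w2Rw2, w2Rw3, w3Rw3
Complete open branch: countermodel on an S4-frame, so not valid in S4, nor in K, T (the same frame is also a K-frame and a T-frame).

S5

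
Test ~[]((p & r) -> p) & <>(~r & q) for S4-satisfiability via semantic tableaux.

Unsatisfiable

1. ~[]((p & r) -> p) & <>(~r & q), 0
2. ~[]((p & r) -> p), 0
3. <>(~r & q), 0
4. ~((p & r) -> p), 1
5. p & r, 1
6. ~p, 1
7. p, 1
8. r, 1
Accessibility: 0R0, 0R1, 1R1
Branch closes: p and ~p both at 1.
All branches of the tableau close; one closing branch shown above.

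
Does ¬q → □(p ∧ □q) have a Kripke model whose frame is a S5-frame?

1. ¬q → □(p ∧ □q), 0
2. □(p ∧ □q), 0   [→-rule on 1 (branches; this branch)]
3. p ∧ □q, 0   [□-rule on 2 via 0R0]
4. p, 0   [∧-rule on 3]
5. □q, 0   [∧-rule on 3]
6. q, 0   [□-rule on 5 via 0R0]
Accessibility: 0R0

Satisfiable (open branch found)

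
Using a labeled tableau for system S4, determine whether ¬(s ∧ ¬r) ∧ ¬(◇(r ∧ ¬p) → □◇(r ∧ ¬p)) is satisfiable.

Yes, satisfiable

1. ¬(s ∧ ¬r) ∧ ¬(◇(r ∧ ¬p) → □◇(r ∧ ¬p)), w0
2. ¬(s ∧ ¬r), w0
3. ¬(◇(r ∧ ¬p) → □◇(r ∧ ¬p)), w0
4. ◇(r ∧ ¬p), w0
5. ¬□◇(r ∧ ¬p), w0
6. r, w0
7. r ∧ ¬p, w1
8. r, w1
9. ¬p, w1
10. ¬◇(r ∧ ¬p), w2
11. ¬(r ∧ ¬p), w2
12. p, w2
Accessibility: w0Rw0, w0Rw1, w0Rw2, w1Rw1, w2Rw2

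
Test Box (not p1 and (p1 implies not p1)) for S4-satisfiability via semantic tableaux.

Yes, satisfiable

1. Box (not p1 and (p1 implies not p1)), u
2. not p1 and (p1 implies not p1), u
3. not p1, u
4. p1 implies not p1, u
Accessibility: uRu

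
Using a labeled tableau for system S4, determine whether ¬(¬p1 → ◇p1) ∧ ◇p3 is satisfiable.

Yes, satisfiable

1. ¬(¬p1 → ◇p1) ∧ ◇p3, w0
2. ¬(¬p1 → ◇p1), w0
3. ◇p3, w0
4. ¬p1, w0
5. ¬◇p1, w0
6. p3, w1
7. ¬p1, w1
Accessibility: w0Rw0, w0Rw1, w1Rw1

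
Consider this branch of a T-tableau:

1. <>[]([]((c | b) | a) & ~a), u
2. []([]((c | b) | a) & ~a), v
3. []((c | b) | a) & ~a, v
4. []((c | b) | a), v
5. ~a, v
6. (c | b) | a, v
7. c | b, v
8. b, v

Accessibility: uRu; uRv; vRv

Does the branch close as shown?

Not closed

No world carries both an atom and its negation.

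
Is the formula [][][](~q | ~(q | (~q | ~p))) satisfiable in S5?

Yes, satisfiable

1. [][][](~q | ~(q | (~q | ~p))), w0
2. [][](~q | ~(q | (~q | ~p))), w0
3. [](~q | ~(q | (~q | ~p))), w0
4. ~q | ~(q | (~q | ~p)), w0
5. ~q, w0
Accessibility: w0Rw0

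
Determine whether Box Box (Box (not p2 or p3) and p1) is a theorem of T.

Tableau for the negation not Box Box (Box (not p2 or p3) and p1):
1. not Box Box (Box (not p2 or p3) and p1), u
2. not Box (Box (not p2 or p3) and p1), v
3. not (Box (not p2 or p3) and p1), w
4. not p1, w
Accessibility: uRu, uRv, vRv, vRw, wRw
The negation has an open branch (countermodel exists).

No, not valid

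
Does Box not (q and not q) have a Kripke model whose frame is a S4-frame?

1. Box not (q and not q), u
2. not (q and not q), u
3. q, u
Accessibility: uRu

Satisfiable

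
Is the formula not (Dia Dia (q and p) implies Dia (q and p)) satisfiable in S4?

Unsatisfiable

1. not (Dia Dia (q and p) implies Dia (q and p)), 0
2. Dia Dia (q and p), 0   [neg-implies-rule on 1]
3. not Dia (q and p), 0   [neg-implies-rule on 1]
4. not (q and p), 0   [neg-Dia-rule on 3 via 0R0]
5. not p, 0   [neg-and-rule on 4 (branches; this branch)]
6. Dia (q and p), 1   [Dia-rule on 2: fresh world 1, 0R1]
7. not (q and p), 1   [neg-Dia-rule on 3 via 0R1]
8. not p, 1   [neg-and-rule on 7 (branches; this branch)]
9. q and p, 2   [Dia-rule on 6: fresh world 2, 1R2]
10. q, 2   [and-rule on 9]
11. p, 2   [and-rule on 9]
12. not (q and p), 2   [neg-Dia-rule on 3 via 0R2]
13. not p, 2   [neg-and-rule on 12 (branches; this branch)]
Accessibility: 0R0, 0R1, 0R2, 1R1, 1R2, 2R2
Branch closes: p and not p both at 2.
(One branch shown.) All branches close.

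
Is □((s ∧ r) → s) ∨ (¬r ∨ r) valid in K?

Tableau for the negation ¬(□((s ∧ r) → s) ∨ (¬r ∨ r)):
1. ¬(□((s ∧ r) → s) ∨ (¬r ∨ r)), u
2. ¬□((s ∧ r) → s), u   [¬∨-rule on 1]
3. ¬(¬r ∨ r), u   [¬∨-rule on 1]
4. r, u   [¬∨-rule on 3]
5. ¬r, u   [¬∨-rule on 3]
Branch closes: r and ¬r both at u.
Every branch of the negation's tableau closes; the branch above is one of them.

Valid in K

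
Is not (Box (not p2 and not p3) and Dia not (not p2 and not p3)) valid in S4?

Tableau for the negation Box (not p2 and not p3) and Dia not (not p2 and not p3):
1. Box (not p2 and not p3) and Dia not (not p2 and not p3), u
2. Box (not p2 and not p3), u
3. Dia not (not p2 and not p3), u
4. not p2 and not p3, u
5. not p2, u
6. not p3, u
7. not (not p2 and not p3), v
8. not p2 and not p3, v
9. not p2, v
10. not p3, v
11. p3, v
Accessibility: uRu, uRv, vRv
Branch closes: p3 and not p3 both at v.
All branches of the negation close; one closing branch shown above.

Valid in S4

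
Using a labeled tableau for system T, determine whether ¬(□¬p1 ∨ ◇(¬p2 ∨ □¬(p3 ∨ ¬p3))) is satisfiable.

Yes, satisfiable

1. ¬(□¬p1 ∨ ◇(¬p2 ∨ □¬(p3 ∨ ¬p3))), 0
2. ¬□¬p1, 0   [¬∨-rule on 1]
3. ¬◇(¬p2 ∨ □¬(p3 ∨ ¬p3)), 0   [¬∨-rule on 1]
4. ¬(¬p2 ∨ □¬(p3 ∨ ¬p3)), 0   [¬◇-rule on 3 via 0R0]
5. p2, 0   [¬∨-rule on 4]
6. ¬□¬(p3 ∨ ¬p3), 0   [¬∨-rule on 4]
7. p1, 1   [¬□-rule on 2: fresh world 1, 0R1]
8. ¬(¬p2 ∨ □¬(p3 ∨ ¬p3)), 1   [¬◇-rule on 3 via 0R1]
9. p2, 1   [¬∨-rule on 8]
10. ¬□¬(p3 ∨ ¬p3), 1   [¬∨-rule on 8]
11. p3 ∨ ¬p3, 2   [¬□-rule on 6: fresh world 2, 0R2]
12. ¬(¬p2 ∨ □¬(p3 ∨ ¬p3)), 2   [¬◇-rule on 3 via 0R2]
13. p2, 2   [¬∨-rule on 12]
14. ¬□¬(p3 ∨ ¬p3), 2   [¬∨-rule on 12]
15. ¬p3, 2   [∨-rule on 11 (branches; this branch)]
16. p3 ∨ ¬p3, 3   [¬□-rule on 10: fresh world 3, 1R3]
17. ¬p3, 3   [∨-rule on 16 (branches; this branch)]
18. p3 ∨ ¬p3, 4   [¬□-rule on 14: fresh world 4, 2R4]
19. ¬p3, 4   [∨-rule on 18 (branches; this branch)]
Accessibility: 0R0, 0R1, 0R2, 1R1, 1R3, 2R2, 2R4, 3R3, 4R4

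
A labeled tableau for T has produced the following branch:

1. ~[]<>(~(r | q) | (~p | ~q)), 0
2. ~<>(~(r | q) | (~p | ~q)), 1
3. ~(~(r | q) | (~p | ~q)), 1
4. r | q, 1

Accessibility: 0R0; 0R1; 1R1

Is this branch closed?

Not closed

No world carries both an atom and its negation.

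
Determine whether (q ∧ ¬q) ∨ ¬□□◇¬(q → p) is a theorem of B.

Tableau for the negation ¬((q ∧ ¬q) ∨ ¬□□◇¬(q → p)):
1. ¬((q ∧ ¬q) ∨ ¬□□◇¬(q → p)), w0
2. ¬(q ∧ ¬q), w0
3. □□◇¬(q → p), w0
4. □◇¬(q → p), w0
5. ◇¬(q → p), w0
6. q, w0
7. ¬(q → p), w1
8. q, w1
9. ¬p, w1
10. □◇¬(q → p), w1
11. ◇¬(q → p), w1
12. ¬(q → p), w2
13. q, w2
14. ¬p, w2
15. ◇¬(q → p), w2
16. ¬(q → p), w3
17. q, w3
18. ¬p, w3
Accessibility: w0Rw0, w0Rw1, w1Rw0, w1Rw1, w1Rw2, w2Rw1, w2Rw2, w2Rw3, w3Rw2, w3Rw3
The negation has an open branch (countermodel exists).

Not valid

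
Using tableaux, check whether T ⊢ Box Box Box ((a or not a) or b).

Yes, valid

Tableau for the negation not Box Box Box ((a or not a) or b):
1. not Box Box Box ((a or not a) or b), u
2. not Box Box ((a or not a) or b), v
3. not Box ((a or not a) or b), w
4. not ((a or not a) or b), x
5. not (a or not a), x
6. not b, x
7. not a, x
8. a, x
Accessibility: uRu, uRv, vRv, vRw, wRw, wRx, xRx
Branch closes: a and not a both at x.
All branches of the negation close; one closing branch shown above.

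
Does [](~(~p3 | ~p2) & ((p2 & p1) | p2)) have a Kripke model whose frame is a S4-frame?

1. [](~(~p3 | ~p2) & ((p2 & p1) | p2)), w0
2. ~(~p3 | ~p2) & ((p2 & p1) | p2), w0
3. ~(~p3 | ~p2), w0
4. (p2 & p1) | p2, w0
5. p3, w0
6. p2, w0
Accessibility: w0Rw0

Satisfiable (open branch found)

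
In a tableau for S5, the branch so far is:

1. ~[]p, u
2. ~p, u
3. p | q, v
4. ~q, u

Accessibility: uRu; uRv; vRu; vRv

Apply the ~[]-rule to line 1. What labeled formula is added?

a fresh world w with uRw, and ~p at w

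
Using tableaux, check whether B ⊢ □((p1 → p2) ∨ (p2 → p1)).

Tableau for the negation ¬□((p1 → p2) ∨ (p2 → p1)):
1. ¬□((p1 → p2) ∨ (p2 → p1)), w0
2. ¬((p1 → p2) ∨ (p2 → p1)), w1
3. ¬(p1 → p2), w1
4. ¬(p2 → p1), w1
5. p1, w1
6. ¬p2, w1
7. p2, w1
8. ¬p1, w1
Accessibility: w0Rw0, w0Rw1, w1Rw0, w1Rw1
Branch closes: p2 and ¬p2 both at w1.
Every branch of the negation's tableau closes; the branch above is one of them.

Valid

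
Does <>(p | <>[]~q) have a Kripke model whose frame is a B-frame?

1. <>(p | <>[]~q), u
2. p | <>[]~q, v
3. <>[]~q, v
4. []~q, w
5. ~q, v
6. ~q, w
Accessibility: uRu, uRv, vRu, vRv, vRw, wRv, wRw

Yes, satisfiable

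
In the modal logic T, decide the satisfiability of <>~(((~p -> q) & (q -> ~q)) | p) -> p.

1. <>~(((~p -> q) & (q -> ~q)) | p) -> p, 0
2. p, 0
Accessibility: 0R0

Yes, satisfiable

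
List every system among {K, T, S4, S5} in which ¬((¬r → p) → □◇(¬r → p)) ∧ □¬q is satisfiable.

S4-tableau for the formula:
1. ¬((¬r → p) → □◇(¬r → p)) ∧ □¬q, u
2. ¬((¬r → p) → □◇(¬r → p)), u
3. □¬q, u
4. ¬r → p, u
5. ¬□◇(¬r → p), u
6. ¬q, u
7. p, u
8. ¬◇(¬r → p), v
9. ¬q, v
10. ¬(¬r → p), v
11. ¬r, v
12. ¬p, v
Accessibility: uRu, uRv, vRv
Complete open branch: satisfiable in S4, hence also in K, T (this S4-model is also a K-model and a T-model).
S5-tableau for the formula:
1. ¬((¬r → p) → □◇(¬r → p)) ∧ □¬q, u
2. ¬((¬r → p) → □◇(¬r → p)), u
3. □¬q, u
4. ¬r → p, u
5. ¬□◇(¬r → p), u
6. ¬q, u
7. p, u
8. ¬◇(¬r → p), v
9. ¬q, v
10. ¬(¬r → p), u
11. ¬r, u
12. ¬p, u
Accessibility: uRu, uRv, vRu, vRv
Branch closes: p and ¬p both at u.
Every branch closes (one shown): unsatisfiable in S5.

K, T, S4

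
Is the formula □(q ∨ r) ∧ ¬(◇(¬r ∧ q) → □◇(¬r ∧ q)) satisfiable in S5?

No, unsatisfiable

1. □(q ∨ r) ∧ ¬(◇(¬r ∧ q) → □◇(¬r ∧ q)), u
2. □(q ∨ r), u   [∧-rule on 1]
3. ¬(◇(¬r ∧ q) → □◇(¬r ∧ q)), u   [∧-rule on 1]
4. ◇(¬r ∧ q), u   [¬→-rule on 3]
5. ¬□◇(¬r ∧ q), u   [¬→-rule on 3]
6. q ∨ r, u   [□-rule on 2 via uRu]
7. r, u   [∨-rule on 6 (branches; this branch)]
8. ¬r ∧ q, v   [◇-rule on 4: fresh world v, uRv]
9. ¬r, v   [∧-rule on 8]
10. q, v   [∧-rule on 8]
11. q ∨ r, v   [□-rule on 2 via uRv]
12. ¬◇(¬r ∧ q), w   [¬□-rule on 5: fresh world w, uRw]
13. q ∨ r, w   [□-rule on 2 via uRw]
14. ¬(¬r ∧ q), u   [¬◇-rule on 12 via wRu]
15. ¬(¬r ∧ q), v   [¬◇-rule on 12 via wRv]
16. ¬(¬r ∧ q), w   [¬◇-rule on 12 via wRw]
17. r, w   [∨-rule on 13 (branches; this branch)]
18. ¬q, u   [¬∧-rule on 14 (branches; this branch)]
19. ¬q, v   [¬∧-rule on 15 (branches; this branch)]
Accessibility: uRu, uRv, uRw, vRu, vRv, vRw, wRu, wRv, wRw
Branch closes: q and ¬q both at v.
Every branch closes; the branch above is one of them.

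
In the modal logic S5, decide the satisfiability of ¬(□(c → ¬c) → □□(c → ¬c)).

1. ¬(□(c → ¬c) → □□(c → ¬c)), u
2. □(c → ¬c), u
3. ¬□□(c → ¬c), u
4. c → ¬c, u
5. ¬c, u
6. ¬□(c → ¬c), v
7. c → ¬c, v
8. ¬c, v
9. ¬(c → ¬c), w
10. c, w
11. c → ¬c, w
12. ¬c, w
Accessibility: uRu, uRv, uRw, vRu, vRv, vRw, wRu, wRv, wRw
Branch closes: c and ¬c both at w.
All branches of the tableau close; one closing branch shown above.

Unsatisfiable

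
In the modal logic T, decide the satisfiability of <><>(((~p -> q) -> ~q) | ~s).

Satisfiable (open branch found)

1. <><>(((~p -> q) -> ~q) | ~s), w0
2. <>(((~p -> q) -> ~q) | ~s), w1
3. ((~p -> q) -> ~q) | ~s, w2
4. ~s, w2
Accessibility: w0Rw0, w0Rw1, w1Rw1, w1Rw2, w2Rw2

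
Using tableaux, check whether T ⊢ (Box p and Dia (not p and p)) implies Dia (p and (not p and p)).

Valid in T

Tableau for the negation not ((Box p and Dia (not p and p)) implies Dia (p and (not p and p))):
1. not ((Box p and Dia (not p and p)) implies Dia (p and (not p and p))), w0
2. Box p and Dia (not p and p), w0
3. not Dia (p and (not p and p)), w0
4. Box p, w0
5. Dia (not p and p), w0
6. not (p and (not p and p)), w0
7. p, w0
8. not (not p and p), w0
9. not p and p, w1
10. not p, w1
11. p, w1
Accessibility: w0Rw0, w0Rw1, w1Rw1
Branch closes: p and not p both at w1.
All branches of the negation close; one closing branch shown above.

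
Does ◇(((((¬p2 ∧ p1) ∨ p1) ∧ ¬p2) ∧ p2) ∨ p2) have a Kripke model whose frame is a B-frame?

Satisfiable (open branch found)

1. ◇(((((¬p2 ∧ p1) ∨ p1) ∧ ¬p2) ∧ p2) ∨ p2), w0
2. ((((¬p2 ∧ p1) ∨ p1) ∧ ¬p2) ∧ p2) ∨ p2, w1   [◇-rule on 1: fresh world w1, w0Rw1]
3. p2, w1   [∨-rule on 2 (branches; this branch)]
Accessibility: w0Rw0, w0Rw1, w1Rw0, w1Rw1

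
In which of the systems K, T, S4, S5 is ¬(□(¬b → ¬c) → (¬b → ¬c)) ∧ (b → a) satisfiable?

T-tableau for the formula:
1. ¬(□(¬b → ¬c) → (¬b → ¬c)) ∧ (b → a), w0
2. ¬(□(¬b → ¬c) → (¬b → ¬c)), w0
3. b → a, w0
4. □(¬b → ¬c), w0
5. ¬(¬b → ¬c), w0
6. ¬b, w0
7. c, w0
8. ¬b → ¬c, w0
9. a, w0
10. ¬c, w0
Accessibility: w0Rw0
Branch closes: c and ¬c both at w0.
Every branch closes (one shown): unsatisfiable in T, hence also in S4, S5 (every S4/S5-frame is a T-frame).
K-tableau for the formula:
1. ¬(□(¬b → ¬c) → (¬b → ¬c)) ∧ (b → a), w0
2. ¬(□(¬b → ¬c) → (¬b → ¬c)), w0
3. b → a, w0
4. □(¬b → ¬c), w0
5. ¬(¬b → ¬c), w0
6. ¬b, w0
7. c, w0
8. a, w0
Complete open branch: satisfiable in K.

K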